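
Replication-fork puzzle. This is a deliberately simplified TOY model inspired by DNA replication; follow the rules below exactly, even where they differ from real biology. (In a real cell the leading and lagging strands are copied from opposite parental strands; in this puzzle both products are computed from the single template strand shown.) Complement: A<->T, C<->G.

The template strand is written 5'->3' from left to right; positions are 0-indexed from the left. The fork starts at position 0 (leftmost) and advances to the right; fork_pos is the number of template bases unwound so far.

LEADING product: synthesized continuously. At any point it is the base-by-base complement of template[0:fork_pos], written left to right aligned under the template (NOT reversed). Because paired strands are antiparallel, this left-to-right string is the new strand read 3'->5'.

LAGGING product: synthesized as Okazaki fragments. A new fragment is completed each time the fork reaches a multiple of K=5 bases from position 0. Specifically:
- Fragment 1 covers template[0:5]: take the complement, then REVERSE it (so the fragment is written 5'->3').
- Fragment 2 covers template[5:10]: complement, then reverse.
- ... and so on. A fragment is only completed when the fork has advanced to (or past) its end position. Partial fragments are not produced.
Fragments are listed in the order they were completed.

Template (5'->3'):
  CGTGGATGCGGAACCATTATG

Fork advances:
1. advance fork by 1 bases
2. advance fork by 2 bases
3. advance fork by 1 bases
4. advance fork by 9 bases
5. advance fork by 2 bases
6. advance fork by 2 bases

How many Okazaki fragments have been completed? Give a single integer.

Answer: 3

Derivation:
Step 1: advance 1 -> fork_pos = 0 + 1 = 1. Next multiple of 5 is 5 (not reached); still 0 fragment(s).
Step 2: advance 2 -> fork_pos = 1 + 2 = 3. Next multiple of 5 is 5 (not reached); still 0 fragment(s).
Step 3: advance 1 -> fork_pos = 3 + 1 = 4. Next multiple of 5 is 5 (not reached); still 0 fragment(s).
Step 4: advance 9 -> fork_pos = 4 + 9 = 13. Reached multiple(s) of 5: 5, 10 -> fragments 1-2 completed (2 total).
Step 5: advance 2 -> fork_pos = 13 + 2 = 15. Reached multiple(s) of 5: 15 -> fragment 3 completed (3 total).
Step 6: advance 2 -> fork_pos = 15 + 2 = 17. Next multiple of 5 is 20 (not reached); still 3 fragment(s).
Check: final fork_pos = 17; the multiples of 5 that are <= 17 are 5..15 -> 17 // 5 = 3 completed fragment(s).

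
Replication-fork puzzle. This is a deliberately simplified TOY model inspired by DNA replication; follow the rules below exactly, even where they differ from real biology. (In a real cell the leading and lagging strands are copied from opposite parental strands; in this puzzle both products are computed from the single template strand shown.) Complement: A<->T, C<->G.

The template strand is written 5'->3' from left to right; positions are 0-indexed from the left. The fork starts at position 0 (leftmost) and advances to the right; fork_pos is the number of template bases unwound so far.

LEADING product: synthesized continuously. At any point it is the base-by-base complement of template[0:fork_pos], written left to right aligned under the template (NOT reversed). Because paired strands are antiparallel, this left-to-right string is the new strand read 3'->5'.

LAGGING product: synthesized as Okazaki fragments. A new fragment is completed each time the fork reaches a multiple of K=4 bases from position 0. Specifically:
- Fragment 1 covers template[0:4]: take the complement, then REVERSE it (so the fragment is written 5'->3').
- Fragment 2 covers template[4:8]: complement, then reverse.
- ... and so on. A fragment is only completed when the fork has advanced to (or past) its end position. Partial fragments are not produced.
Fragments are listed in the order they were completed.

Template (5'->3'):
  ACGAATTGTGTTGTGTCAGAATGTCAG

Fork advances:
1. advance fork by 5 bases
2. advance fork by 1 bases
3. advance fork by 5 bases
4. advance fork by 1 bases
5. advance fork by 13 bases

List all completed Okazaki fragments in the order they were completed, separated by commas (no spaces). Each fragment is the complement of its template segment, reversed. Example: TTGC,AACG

Answer: TCGT,CAAT,AACA,ACAC,TCTG,ACAT

Derivation:
Step 1: advance 5 -> fork_pos = 0 + 5 = 5. Reached multiple(s) of 4: 4 -> fragment 1 completed (1 total).
Step 2: advance 1 -> fork_pos = 5 + 1 = 6. Next multiple of 4 is 8 (not reached); still 1 fragment(s).
Step 3: advance 5 -> fork_pos = 6 + 5 = 11. Reached multiple(s) of 4: 8 -> fragment 2 completed (2 total).
Step 4: advance 1 -> fork_pos = 11 + 1 = 12. Reached multiple(s) of 4: 12 -> fragment 3 completed (3 total).
Step 5: advance 13 -> fork_pos = 12 + 13 = 25. Reached multiple(s) of 4: 16, 20, 24 -> fragments 4-6 completed (6 total).
Final fork_pos = 25, so 6 fragment(s) are complete. Build each: template segment -> complement -> reverse.
Fragment 1: template[0:4] = ACGA -> complement TGCT -> reversed TCGT
Fragment 2: template[4:8] = ATTG -> complement TAAC -> reversed CAAT
Fragment 3: template[8:12] = TGTT -> complement ACAA -> reversed AACA
Fragment 4: template[12:16] = GTGT -> complement CACA -> reversed ACAC
Fragment 5: template[16:20] = CAGA -> complement GTCT -> reversed TCTG
Fragment 6: template[20:24] = ATGT -> complement TACA -> reversed ACAT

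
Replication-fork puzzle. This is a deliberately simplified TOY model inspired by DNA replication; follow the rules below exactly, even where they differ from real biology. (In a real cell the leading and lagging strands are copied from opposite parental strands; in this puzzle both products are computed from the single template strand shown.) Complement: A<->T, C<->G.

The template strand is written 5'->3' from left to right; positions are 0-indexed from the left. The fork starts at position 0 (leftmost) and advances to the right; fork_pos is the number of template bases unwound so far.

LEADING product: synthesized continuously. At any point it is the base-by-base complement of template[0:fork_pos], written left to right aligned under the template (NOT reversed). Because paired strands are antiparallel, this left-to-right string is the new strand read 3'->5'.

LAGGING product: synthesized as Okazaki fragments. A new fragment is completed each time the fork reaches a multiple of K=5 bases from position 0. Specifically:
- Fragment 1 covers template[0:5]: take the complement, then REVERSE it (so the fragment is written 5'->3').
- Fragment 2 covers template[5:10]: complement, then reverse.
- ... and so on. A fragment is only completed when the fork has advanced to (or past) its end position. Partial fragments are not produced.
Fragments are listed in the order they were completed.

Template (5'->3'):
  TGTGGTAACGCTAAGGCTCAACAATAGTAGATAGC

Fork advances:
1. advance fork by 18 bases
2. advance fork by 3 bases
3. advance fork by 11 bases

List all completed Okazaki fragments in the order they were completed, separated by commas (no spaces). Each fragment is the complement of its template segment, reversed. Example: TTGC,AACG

Answer: CCACA,CGTTA,CTTAG,TGAGC,ATTGT,CTACT

Derivation:
Step 1: advance 18 -> fork_pos = 0 + 18 = 18. Reached multiple(s) of 5: 5, 10, 15 -> fragments 1-3 completed (3 total).
Step 2: advance 3 -> fork_pos = 18 + 3 = 21. Reached multiple(s) of 5: 20 -> fragment 4 completed (4 total).
Step 3: advance 11 -> fork_pos = 21 + 11 = 32. Reached multiple(s) of 5: 25, 30 -> fragments 5-6 completed (6 total).
Final fork_pos = 32, so 6 fragment(s) are complete. Build each: template segment -> complement -> reverse.
Fragment 1: template[0:5] = TGTGG -> complement ACACC -> reversed CCACA
Fragment 2: template[5:10] = TAACG -> complement ATTGC -> reversed CGTTA
Fragment 3: template[10:15] = CTAAG -> complement GATTC -> reversed CTTAG
Fragment 4: template[15:20] = GCTCA -> complement CGAGT -> reversed TGAGC
Fragment 5: template[20:25] = ACAAT -> complement TGTTA -> reversed ATTGT
Fragment 6: template[25:30] = AGTAG -> complement TCATC -> reversed CTACT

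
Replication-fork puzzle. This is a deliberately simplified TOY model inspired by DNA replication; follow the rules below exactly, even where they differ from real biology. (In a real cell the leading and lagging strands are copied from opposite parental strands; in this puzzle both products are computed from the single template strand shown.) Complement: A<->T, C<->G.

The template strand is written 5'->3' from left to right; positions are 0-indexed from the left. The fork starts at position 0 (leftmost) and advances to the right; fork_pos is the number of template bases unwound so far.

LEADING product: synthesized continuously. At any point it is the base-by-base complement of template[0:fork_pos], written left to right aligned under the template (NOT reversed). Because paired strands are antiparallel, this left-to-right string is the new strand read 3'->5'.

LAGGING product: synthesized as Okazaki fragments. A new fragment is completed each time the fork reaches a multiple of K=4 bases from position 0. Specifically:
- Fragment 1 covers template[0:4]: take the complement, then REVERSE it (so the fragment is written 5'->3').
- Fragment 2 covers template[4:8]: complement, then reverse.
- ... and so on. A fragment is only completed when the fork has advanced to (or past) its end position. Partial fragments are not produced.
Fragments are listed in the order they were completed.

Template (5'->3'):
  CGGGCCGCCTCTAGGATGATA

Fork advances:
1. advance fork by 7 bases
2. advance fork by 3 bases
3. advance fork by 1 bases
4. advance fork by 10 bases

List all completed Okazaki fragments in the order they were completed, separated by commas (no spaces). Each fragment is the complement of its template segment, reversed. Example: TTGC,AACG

Step 1: advance 7 -> fork_pos = 0 + 7 = 7. Reached multiple(s) of 4: 4 -> fragment 1 completed (1 total).
Step 2: advance 3 -> fork_pos = 7 + 3 = 10. Reached multiple(s) of 4: 8 -> fragment 2 completed (2 total).
Step 3: advance 1 -> fork_pos = 10 + 1 = 11. Next multiple of 4 is 12 (not reached); still 2 fragment(s).
Step 4: advance 10 -> fork_pos = 11 + 10 = 21. Reached multiple(s) of 4: 12, 16, 20 -> fragments 3-5 completed (5 total).
Final fork_pos = 21, so 5 fragment(s) are complete. Build each: template segment -> complement -> reverse.
Fragment 1: template[0:4] = CGGG -> complement GCCC -> reversed CCCG
Fragment 2: template[4:8] = CCGC -> complement GGCG -> reversed GCGG
Fragment 3: template[8:12] = CTCT -> complement GAGA -> reversed AGAG
Fragment 4: template[12:16] = AGGA -> complement TCCT -> reversed TCCT
Fragment 5: template[16:20] = TGAT -> complement ACTA -> reversed ATCA

Answer: CCCG,GCGG,AGAG,TCCT,ATCA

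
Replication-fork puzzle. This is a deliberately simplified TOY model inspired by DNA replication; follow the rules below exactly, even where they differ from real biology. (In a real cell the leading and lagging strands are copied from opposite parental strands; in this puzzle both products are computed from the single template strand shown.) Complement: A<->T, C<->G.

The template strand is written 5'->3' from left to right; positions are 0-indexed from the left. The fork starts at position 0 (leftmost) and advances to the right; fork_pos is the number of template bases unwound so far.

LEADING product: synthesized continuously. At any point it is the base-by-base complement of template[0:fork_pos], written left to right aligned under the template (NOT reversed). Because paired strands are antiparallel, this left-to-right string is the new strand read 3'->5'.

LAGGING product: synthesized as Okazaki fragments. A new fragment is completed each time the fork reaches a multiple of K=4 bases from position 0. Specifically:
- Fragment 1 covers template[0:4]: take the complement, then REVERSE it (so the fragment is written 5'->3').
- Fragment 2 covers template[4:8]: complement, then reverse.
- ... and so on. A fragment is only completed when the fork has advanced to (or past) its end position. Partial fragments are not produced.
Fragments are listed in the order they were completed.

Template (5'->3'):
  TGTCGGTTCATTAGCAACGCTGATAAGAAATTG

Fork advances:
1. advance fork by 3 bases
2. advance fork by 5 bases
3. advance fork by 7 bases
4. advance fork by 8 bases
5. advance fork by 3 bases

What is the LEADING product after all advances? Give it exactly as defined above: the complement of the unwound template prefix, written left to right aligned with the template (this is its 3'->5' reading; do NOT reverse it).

Answer: ACAGCCAAGTAATCGTTGCGACTATT

Derivation:
Step 1: advance 3 -> fork_pos = 0 + 3 = 3.
Step 2: advance 5 -> fork_pos = 3 + 5 = 8.
Step 3: advance 7 -> fork_pos = 8 + 7 = 15.
Step 4: advance 8 -> fork_pos = 15 + 8 = 23.
Step 5: advance 3 -> fork_pos = 23 + 3 = 26.
Unwound prefix: template[0:26] = TGTCGGTTCATTAGCAACGCTGATAA
Complement it base by base (A<->T, C<->G), keeping left-to-right order:
  [0:5] TGTCG -> ACAGC
  [5:10] GTTCA -> CAAGT
  [10:15] TTAGC -> AATCG
  [15:20] AACGC -> TTGCG
  [20:25] TGATA -> ACTAT
  [25:26] A -> T
Concatenate: ACAGCCAAGTAATCGTTGCGACTATT (length 26; written aligned with the template, i.e. 3'->5').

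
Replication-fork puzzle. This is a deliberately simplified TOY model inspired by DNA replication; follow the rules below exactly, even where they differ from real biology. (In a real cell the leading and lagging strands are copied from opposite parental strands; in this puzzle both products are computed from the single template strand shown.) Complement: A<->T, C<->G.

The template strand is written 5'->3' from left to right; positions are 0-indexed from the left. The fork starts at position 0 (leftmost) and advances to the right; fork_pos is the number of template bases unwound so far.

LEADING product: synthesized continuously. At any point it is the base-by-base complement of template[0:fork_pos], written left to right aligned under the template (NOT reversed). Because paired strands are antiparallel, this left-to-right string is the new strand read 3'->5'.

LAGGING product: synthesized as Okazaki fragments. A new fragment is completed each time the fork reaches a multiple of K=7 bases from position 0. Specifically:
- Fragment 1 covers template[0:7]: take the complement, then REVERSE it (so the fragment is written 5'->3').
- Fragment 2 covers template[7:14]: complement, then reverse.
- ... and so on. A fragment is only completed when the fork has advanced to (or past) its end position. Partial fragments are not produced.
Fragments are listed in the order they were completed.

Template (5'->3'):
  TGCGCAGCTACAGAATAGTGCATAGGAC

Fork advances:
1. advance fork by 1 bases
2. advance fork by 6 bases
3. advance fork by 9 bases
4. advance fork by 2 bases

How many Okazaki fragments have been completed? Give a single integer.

Answer: 2

Derivation:
Step 1: advance 1 -> fork_pos = 0 + 1 = 1. Next multiple of 7 is 7 (not reached); still 0 fragment(s).
Step 2: advance 6 -> fork_pos = 1 + 6 = 7. Reached multiple(s) of 7: 7 -> fragment 1 completed (1 total).
Step 3: advance 9 -> fork_pos = 7 + 9 = 16. Reached multiple(s) of 7: 14 -> fragment 2 completed (2 total).
Step 4: advance 2 -> fork_pos = 16 + 2 = 18. Next multiple of 7 is 21 (not reached); still 2 fragment(s).
Check: final fork_pos = 18; the multiples of 7 that are <= 18 are 7..14 -> 18 // 7 = 2 completed fragment(s).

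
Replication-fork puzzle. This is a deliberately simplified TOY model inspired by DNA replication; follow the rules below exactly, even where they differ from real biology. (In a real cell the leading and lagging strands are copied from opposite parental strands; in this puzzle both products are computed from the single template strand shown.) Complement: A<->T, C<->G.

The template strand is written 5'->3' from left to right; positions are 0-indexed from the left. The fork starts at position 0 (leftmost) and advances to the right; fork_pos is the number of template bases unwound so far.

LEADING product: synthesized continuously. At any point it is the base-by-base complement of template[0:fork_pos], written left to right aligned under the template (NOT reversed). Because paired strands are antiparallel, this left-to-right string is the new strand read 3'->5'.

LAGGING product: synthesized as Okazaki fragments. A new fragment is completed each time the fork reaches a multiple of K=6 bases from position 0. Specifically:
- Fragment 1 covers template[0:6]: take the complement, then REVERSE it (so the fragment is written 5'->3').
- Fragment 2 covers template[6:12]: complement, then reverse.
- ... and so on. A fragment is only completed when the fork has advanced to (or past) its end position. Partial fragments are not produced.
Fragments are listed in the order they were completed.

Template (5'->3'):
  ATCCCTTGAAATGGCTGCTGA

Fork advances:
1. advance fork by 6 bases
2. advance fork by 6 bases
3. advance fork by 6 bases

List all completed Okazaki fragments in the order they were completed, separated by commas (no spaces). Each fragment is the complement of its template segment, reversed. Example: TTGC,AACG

Step 1: advance 6 -> fork_pos = 0 + 6 = 6. Reached multiple(s) of 6: 6 -> fragment 1 completed (1 total).
Step 2: advance 6 -> fork_pos = 6 + 6 = 12. Reached multiple(s) of 6: 12 -> fragment 2 completed (2 total).
Step 3: advance 6 -> fork_pos = 12 + 6 = 18. Reached multiple(s) of 6: 18 -> fragment 3 completed (3 total).
Final fork_pos = 18, so 3 fragment(s) are complete. Build each: template segment -> complement -> reverse.
Fragment 1: template[0:6] = ATCCCT -> complement TAGGGA -> reversed AGGGAT
Fragment 2: template[6:12] = TGAAAT -> complement ACTTTA -> reversed ATTTCA
Fragment 3: template[12:18] = GGCTGC -> complement CCGACG -> reversed GCAGCC

Answer: AGGGAT,ATTTCA,GCAGCC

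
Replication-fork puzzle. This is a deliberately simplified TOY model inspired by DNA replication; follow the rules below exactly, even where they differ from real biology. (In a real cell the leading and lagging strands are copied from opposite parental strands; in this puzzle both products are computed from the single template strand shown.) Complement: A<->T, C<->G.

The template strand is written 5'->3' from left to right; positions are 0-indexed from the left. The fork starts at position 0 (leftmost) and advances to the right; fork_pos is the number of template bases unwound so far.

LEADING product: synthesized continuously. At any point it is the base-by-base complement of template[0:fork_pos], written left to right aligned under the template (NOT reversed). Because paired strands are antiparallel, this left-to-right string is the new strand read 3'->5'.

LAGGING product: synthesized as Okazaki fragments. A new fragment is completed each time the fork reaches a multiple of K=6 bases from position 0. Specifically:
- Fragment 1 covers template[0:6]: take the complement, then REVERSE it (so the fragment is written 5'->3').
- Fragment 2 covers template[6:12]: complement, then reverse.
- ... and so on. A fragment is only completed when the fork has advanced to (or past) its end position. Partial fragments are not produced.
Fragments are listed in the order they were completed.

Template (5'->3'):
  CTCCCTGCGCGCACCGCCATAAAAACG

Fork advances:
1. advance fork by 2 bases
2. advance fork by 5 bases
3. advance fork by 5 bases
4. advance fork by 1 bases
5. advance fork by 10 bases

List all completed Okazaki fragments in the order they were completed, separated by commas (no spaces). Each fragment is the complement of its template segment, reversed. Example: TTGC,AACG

Answer: AGGGAG,GCGCGC,GGCGGT

Derivation:
Step 1: advance 2 -> fork_pos = 0 + 2 = 2. Next multiple of 6 is 6 (not reached); still 0 fragment(s).
Step 2: advance 5 -> fork_pos = 2 + 5 = 7. Reached multiple(s) of 6: 6 -> fragment 1 completed (1 total).
Step 3: advance 5 -> fork_pos = 7 + 5 = 12. Reached multiple(s) of 6: 12 -> fragment 2 completed (2 total).
Step 4: advance 1 -> fork_pos = 12 + 1 = 13. Next multiple of 6 is 18 (not reached); still 2 fragment(s).
Step 5: advance 10 -> fork_pos = 13 + 10 = 23. Reached multiple(s) of 6: 18 -> fragment 3 completed (3 total).
Final fork_pos = 23, so 3 fragment(s) are complete. Build each: template segment -> complement -> reverse.
Fragment 1: template[0:6] = CTCCCT -> complement GAGGGA -> reversed AGGGAG
Fragment 2: template[6:12] = GCGCGC -> complement CGCGCG -> reversed GCGCGC
Fragment 3: template[12:18] = ACCGCC -> complement TGGCGG -> reversed GGCGGT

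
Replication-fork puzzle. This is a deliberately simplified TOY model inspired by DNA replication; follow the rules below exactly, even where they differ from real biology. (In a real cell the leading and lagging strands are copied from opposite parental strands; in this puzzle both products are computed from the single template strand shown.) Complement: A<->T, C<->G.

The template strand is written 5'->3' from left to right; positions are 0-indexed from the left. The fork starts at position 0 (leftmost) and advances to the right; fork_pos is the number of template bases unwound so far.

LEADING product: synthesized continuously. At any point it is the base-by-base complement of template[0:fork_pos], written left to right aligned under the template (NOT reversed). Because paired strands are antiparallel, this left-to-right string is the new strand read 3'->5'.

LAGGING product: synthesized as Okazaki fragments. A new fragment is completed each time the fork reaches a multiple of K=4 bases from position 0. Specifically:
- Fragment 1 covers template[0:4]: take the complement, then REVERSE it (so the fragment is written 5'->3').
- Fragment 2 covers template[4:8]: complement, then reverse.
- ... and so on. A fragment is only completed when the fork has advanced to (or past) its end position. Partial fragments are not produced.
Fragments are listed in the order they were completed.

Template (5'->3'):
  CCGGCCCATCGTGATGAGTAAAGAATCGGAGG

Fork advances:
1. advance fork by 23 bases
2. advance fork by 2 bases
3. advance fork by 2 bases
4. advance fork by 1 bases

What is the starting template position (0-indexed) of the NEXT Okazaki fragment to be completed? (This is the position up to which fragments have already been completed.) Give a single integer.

Step 1: advance 23 -> fork_pos = 0 + 23 = 23. Reached multiple(s) of 4: 4, 8, 12, 16, 20 -> fragments 1-5 completed (5 total).
Step 2: advance 2 -> fork_pos = 23 + 2 = 25. Reached multiple(s) of 4: 24 -> fragment 6 completed (6 total).
Step 3: advance 2 -> fork_pos = 25 + 2 = 27. Next multiple of 4 is 28 (not reached); still 6 fragment(s).
Step 4: advance 1 -> fork_pos = 27 + 1 = 28. Reached multiple(s) of 4: 28 -> fragment 7 completed (7 total).
7 fragment(s) completed, covering template[0:28] (7 x 4 = 28). The next fragment, fragment 8, covers template[28:32], so it starts at position 28.

Answer: 28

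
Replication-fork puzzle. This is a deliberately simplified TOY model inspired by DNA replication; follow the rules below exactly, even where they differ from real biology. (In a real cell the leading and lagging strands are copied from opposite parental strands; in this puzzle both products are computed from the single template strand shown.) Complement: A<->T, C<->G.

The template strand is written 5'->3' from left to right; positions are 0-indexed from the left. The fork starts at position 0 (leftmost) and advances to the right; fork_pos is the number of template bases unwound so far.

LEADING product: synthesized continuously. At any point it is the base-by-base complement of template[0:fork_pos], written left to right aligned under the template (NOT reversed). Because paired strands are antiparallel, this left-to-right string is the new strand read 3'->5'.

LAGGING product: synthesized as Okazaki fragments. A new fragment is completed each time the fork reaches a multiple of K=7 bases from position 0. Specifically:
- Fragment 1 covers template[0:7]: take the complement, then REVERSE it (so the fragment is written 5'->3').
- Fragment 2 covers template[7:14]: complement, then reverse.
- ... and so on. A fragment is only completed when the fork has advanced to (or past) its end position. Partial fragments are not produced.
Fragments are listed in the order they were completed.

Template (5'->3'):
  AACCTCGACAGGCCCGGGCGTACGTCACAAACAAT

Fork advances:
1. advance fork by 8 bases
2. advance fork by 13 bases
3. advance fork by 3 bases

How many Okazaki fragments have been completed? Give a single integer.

Answer: 3

Derivation:
Step 1: advance 8 -> fork_pos = 0 + 8 = 8. Reached multiple(s) of 7: 7 -> fragment 1 completed (1 total).
Step 2: advance 13 -> fork_pos = 8 + 13 = 21. Reached multiple(s) of 7: 14, 21 -> fragments 2-3 completed (3 total).
Step 3: advance 3 -> fork_pos = 21 + 3 = 24. Next multiple of 7 is 28 (not reached); still 3 fragment(s).
Check: final fork_pos = 24; the multiples of 7 that are <= 24 are 7..21 -> 24 // 7 = 3 completed fragment(s).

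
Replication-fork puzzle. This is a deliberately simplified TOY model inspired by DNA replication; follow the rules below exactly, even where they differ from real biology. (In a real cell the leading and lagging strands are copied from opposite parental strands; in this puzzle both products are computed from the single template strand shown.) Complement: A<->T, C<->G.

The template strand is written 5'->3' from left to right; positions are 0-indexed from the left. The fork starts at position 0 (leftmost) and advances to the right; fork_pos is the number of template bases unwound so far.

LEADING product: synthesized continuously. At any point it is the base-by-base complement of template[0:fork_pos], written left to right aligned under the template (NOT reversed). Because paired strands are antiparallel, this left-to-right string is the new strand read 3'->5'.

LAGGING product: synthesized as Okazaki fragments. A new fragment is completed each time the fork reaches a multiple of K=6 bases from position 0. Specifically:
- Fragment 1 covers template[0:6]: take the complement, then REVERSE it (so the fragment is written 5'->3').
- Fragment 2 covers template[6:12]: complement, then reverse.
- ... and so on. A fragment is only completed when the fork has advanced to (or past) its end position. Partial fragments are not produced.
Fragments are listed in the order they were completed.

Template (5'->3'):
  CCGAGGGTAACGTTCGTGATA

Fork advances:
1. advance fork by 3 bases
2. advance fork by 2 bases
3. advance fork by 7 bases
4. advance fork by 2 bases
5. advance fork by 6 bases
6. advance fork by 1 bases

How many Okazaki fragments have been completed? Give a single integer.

Step 1: advance 3 -> fork_pos = 0 + 3 = 3. Next multiple of 6 is 6 (not reached); still 0 fragment(s).
Step 2: advance 2 -> fork_pos = 3 + 2 = 5. Next multiple of 6 is 6 (not reached); still 0 fragment(s).
Step 3: advance 7 -> fork_pos = 5 + 7 = 12. Reached multiple(s) of 6: 6, 12 -> fragments 1-2 completed (2 total).
Step 4: advance 2 -> fork_pos = 12 + 2 = 14. Next multiple of 6 is 18 (not reached); still 2 fragment(s).
Step 5: advance 6 -> fork_pos = 14 + 6 = 20. Reached multiple(s) of 6: 18 -> fragment 3 completed (3 total).
Step 6: advance 1 -> fork_pos = 20 + 1 = 21. Next multiple of 6 is 24 (not reached); still 3 fragment(s).
Check: final fork_pos = 21; the multiples of 6 that are <= 21 are 6..18 -> 21 // 6 = 3 completed fragment(s).

Answer: 3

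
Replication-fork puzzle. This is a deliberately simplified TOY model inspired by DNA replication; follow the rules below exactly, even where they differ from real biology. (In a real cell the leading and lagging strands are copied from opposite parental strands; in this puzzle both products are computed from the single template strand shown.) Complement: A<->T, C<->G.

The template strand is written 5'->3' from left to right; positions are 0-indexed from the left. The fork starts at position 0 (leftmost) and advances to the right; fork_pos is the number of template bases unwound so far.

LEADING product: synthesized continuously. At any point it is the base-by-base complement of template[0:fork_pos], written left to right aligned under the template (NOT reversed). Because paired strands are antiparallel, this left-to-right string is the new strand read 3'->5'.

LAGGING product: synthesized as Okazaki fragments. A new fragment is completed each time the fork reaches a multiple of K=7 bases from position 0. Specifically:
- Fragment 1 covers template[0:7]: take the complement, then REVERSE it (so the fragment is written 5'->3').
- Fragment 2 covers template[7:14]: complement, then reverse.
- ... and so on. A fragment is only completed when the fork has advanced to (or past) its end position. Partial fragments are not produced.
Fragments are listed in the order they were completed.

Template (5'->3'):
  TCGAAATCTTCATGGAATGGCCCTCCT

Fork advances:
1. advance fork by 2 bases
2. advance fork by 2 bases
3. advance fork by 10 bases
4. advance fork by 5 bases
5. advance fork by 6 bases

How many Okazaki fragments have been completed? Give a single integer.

Answer: 3

Derivation:
Step 1: advance 2 -> fork_pos = 0 + 2 = 2. Next multiple of 7 is 7 (not reached); still 0 fragment(s).
Step 2: advance 2 -> fork_pos = 2 + 2 = 4. Next multiple of 7 is 7 (not reached); still 0 fragment(s).
Step 3: advance 10 -> fork_pos = 4 + 10 = 14. Reached multiple(s) of 7: 7, 14 -> fragments 1-2 completed (2 total).
Step 4: advance 5 -> fork_pos = 14 + 5 = 19. Next multiple of 7 is 21 (not reached); still 2 fragment(s).
Step 5: advance 6 -> fork_pos = 19 + 6 = 25. Reached multiple(s) of 7: 21 -> fragment 3 completed (3 total).
Check: final fork_pos = 25; the multiples of 7 that are <= 25 are 7..21 -> 25 // 7 = 3 completed fragment(s).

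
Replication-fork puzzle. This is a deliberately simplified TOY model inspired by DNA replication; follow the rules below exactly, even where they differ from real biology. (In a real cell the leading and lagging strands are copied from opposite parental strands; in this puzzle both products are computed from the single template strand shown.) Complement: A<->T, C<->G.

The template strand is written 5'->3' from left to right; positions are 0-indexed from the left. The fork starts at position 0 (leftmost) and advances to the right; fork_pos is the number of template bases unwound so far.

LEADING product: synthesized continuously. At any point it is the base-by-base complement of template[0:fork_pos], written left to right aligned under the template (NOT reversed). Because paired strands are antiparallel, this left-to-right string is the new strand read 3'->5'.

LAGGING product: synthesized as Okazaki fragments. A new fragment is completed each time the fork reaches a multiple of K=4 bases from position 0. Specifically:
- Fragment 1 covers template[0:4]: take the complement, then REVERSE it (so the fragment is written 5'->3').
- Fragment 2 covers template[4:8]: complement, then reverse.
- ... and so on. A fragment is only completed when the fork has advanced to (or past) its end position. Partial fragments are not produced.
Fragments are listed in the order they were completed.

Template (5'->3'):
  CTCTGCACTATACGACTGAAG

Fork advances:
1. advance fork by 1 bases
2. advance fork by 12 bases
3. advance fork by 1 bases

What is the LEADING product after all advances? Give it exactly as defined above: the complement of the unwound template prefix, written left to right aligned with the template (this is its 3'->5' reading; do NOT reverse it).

Answer: GAGACGTGATATGC

Derivation:
Step 1: advance 1 -> fork_pos = 0 + 1 = 1.
Step 2: advance 12 -> fork_pos = 1 + 12 = 13.
Step 3: advance 1 -> fork_pos = 13 + 1 = 14.
Unwound prefix: template[0:14] = CTCTGCACTATACG
Complement it base by base (A<->T, C<->G), keeping left-to-right order:
  [0:5] CTCTG -> GAGAC
  [5:10] CACTA -> GTGAT
  [10:14] TACG -> ATGC
Concatenate: GAGACGTGATATGC (length 14; written aligned with the template, i.e. 3'->5').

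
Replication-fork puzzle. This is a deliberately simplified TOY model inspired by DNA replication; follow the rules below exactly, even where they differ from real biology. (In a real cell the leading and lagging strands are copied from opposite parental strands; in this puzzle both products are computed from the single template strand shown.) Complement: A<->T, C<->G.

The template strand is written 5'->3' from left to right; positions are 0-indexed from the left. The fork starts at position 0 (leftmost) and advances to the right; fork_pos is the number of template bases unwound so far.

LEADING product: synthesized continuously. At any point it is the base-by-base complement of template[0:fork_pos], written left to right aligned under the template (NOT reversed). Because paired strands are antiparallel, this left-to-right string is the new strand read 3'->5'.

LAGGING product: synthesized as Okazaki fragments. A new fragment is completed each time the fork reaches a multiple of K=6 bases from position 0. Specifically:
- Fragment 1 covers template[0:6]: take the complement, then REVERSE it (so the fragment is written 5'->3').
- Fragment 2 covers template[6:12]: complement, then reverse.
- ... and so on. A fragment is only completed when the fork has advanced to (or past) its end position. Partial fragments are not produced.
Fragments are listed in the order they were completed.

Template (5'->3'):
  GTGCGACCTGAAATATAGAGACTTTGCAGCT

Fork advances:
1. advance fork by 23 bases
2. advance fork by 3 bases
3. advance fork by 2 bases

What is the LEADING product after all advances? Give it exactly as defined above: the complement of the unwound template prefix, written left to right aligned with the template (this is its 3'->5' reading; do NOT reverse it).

Step 1: advance 23 -> fork_pos = 0 + 23 = 23.
Step 2: advance 3 -> fork_pos = 23 + 3 = 26.
Step 3: advance 2 -> fork_pos = 26 + 2 = 28.
Unwound prefix: template[0:28] = GTGCGACCTGAAATATAGAGACTTTGCA
Complement it base by base (A<->T, C<->G), keeping left-to-right order:
  [0:5] GTGCG -> CACGC
  [5:10] ACCTG -> TGGAC
  [10:15] AAATA -> TTTAT
  [15:20] TAGAG -> ATCTC
  [20:25] ACTTT -> TGAAA
  [25:28] GCA -> CGT
Concatenate: CACGCTGGACTTTATATCTCTGAAACGT (length 28; written aligned with the template, i.e. 3'->5').

Answer: CACGCTGGACTTTATATCTCTGAAACGT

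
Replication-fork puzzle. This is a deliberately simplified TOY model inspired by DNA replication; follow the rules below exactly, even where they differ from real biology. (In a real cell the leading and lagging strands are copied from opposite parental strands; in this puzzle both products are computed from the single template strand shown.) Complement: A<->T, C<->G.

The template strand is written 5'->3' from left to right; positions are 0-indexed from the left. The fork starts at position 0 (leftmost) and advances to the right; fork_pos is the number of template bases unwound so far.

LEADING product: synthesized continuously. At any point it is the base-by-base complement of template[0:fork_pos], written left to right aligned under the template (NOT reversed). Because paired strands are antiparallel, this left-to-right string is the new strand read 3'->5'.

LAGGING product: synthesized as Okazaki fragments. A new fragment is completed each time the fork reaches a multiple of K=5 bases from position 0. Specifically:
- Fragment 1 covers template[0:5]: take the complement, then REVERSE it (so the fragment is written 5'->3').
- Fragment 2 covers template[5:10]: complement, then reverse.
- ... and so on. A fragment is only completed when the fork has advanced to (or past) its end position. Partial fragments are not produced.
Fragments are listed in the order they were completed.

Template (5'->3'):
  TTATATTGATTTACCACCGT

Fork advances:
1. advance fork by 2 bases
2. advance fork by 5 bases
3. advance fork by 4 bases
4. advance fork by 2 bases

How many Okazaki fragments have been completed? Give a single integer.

Step 1: advance 2 -> fork_pos = 0 + 2 = 2. Next multiple of 5 is 5 (not reached); still 0 fragment(s).
Step 2: advance 5 -> fork_pos = 2 + 5 = 7. Reached multiple(s) of 5: 5 -> fragment 1 completed (1 total).
Step 3: advance 4 -> fork_pos = 7 + 4 = 11. Reached multiple(s) of 5: 10 -> fragment 2 completed (2 total).
Step 4: advance 2 -> fork_pos = 11 + 2 = 13. Next multiple of 5 is 15 (not reached); still 2 fragment(s).
Check: final fork_pos = 13; the multiples of 5 that are <= 13 are 5..10 -> 13 // 5 = 2 completed fragment(s).

Answer: 2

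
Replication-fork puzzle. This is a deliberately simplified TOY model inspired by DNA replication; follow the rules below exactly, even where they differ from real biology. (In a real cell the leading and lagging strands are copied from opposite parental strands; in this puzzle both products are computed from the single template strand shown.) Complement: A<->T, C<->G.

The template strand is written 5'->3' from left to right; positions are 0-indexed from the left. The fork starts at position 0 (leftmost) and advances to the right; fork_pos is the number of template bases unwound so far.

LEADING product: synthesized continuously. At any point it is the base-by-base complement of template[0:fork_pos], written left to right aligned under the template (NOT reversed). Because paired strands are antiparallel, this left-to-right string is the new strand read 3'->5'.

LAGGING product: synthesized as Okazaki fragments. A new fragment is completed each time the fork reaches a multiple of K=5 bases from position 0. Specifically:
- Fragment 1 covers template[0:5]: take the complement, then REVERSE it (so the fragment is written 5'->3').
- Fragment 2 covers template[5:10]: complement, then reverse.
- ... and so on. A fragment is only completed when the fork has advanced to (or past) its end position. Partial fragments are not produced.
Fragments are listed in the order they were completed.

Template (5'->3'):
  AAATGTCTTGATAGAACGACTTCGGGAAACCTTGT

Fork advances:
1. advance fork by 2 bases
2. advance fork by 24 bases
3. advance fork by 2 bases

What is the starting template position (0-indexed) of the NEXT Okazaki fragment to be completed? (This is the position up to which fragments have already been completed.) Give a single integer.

Step 1: advance 2 -> fork_pos = 0 + 2 = 2. Next multiple of 5 is 5 (not reached); still 0 fragment(s).
Step 2: advance 24 -> fork_pos = 2 + 24 = 26. Reached multiple(s) of 5: 5, 10, 15, 20, 25 -> fragments 1-5 completed (5 total).
Step 3: advance 2 -> fork_pos = 26 + 2 = 28. Next multiple of 5 is 30 (not reached); still 5 fragment(s).
5 fragment(s) completed, covering template[0:25] (5 x 5 = 25). The next fragment, fragment 6, covers template[25:30], so it starts at position 25.

Answer: 25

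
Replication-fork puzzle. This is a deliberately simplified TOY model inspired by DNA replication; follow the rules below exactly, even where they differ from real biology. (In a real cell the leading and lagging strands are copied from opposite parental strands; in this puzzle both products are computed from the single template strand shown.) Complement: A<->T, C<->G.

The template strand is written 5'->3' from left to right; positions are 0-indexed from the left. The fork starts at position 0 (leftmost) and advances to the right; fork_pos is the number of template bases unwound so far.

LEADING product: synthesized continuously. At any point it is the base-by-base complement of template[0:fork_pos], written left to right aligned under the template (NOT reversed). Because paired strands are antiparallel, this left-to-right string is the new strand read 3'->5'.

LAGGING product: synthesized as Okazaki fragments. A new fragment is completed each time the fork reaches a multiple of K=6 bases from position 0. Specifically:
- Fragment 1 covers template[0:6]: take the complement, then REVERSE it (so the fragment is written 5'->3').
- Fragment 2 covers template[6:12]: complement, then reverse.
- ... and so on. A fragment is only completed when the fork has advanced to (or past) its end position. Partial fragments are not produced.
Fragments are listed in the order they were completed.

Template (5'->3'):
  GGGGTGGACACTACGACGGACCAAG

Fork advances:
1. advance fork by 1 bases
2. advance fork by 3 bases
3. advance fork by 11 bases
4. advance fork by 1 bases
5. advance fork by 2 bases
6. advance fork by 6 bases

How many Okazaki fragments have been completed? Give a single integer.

Answer: 4

Derivation:
Step 1: advance 1 -> fork_pos = 0 + 1 = 1. Next multiple of 6 is 6 (not reached); still 0 fragment(s).
Step 2: advance 3 -> fork_pos = 1 + 3 = 4. Next multiple of 6 is 6 (not reached); still 0 fragment(s).
Step 3: advance 11 -> fork_pos = 4 + 11 = 15. Reached multiple(s) of 6: 6, 12 -> fragments 1-2 completed (2 total).
Step 4: advance 1 -> fork_pos = 15 + 1 = 16. Next multiple of 6 is 18 (not reached); still 2 fragment(s).
Step 5: advance 2 -> fork_pos = 16 + 2 = 18. Reached multiple(s) of 6: 18 -> fragment 3 completed (3 total).
Step 6: advance 6 -> fork_pos = 18 + 6 = 24. Reached multiple(s) of 6: 24 -> fragment 4 completed (4 total).
Check: final fork_pos = 24; the multiples of 6 that are <= 24 are 6..24 -> 24 // 6 = 4 completed fragment(s).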